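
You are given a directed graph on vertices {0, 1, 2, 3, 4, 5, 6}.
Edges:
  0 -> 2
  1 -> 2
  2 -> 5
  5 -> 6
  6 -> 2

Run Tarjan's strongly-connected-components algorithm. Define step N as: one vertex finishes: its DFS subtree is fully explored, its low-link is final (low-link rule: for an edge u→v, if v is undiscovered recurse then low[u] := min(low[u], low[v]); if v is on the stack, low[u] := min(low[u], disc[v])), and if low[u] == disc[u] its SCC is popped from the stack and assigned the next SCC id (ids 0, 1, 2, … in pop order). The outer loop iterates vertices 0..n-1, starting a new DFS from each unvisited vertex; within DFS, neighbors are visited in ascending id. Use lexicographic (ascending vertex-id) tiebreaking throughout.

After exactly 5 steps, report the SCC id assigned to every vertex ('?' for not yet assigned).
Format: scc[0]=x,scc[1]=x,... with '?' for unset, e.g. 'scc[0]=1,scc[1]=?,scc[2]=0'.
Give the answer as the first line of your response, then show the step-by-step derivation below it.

scc[0]=1,scc[1]=2,scc[2]=0,scc[3]=?,scc[4]=?,scc[5]=0,scc[6]=0

step 1: low=(low[0]=0,low[1]=?,low[2]=1,low[3]=?,low[4]=?,low[5]=2,low[6]=1); scc=(scc[0]=?,scc[1]=?,scc[2]=?,scc[3]=?,scc[4]=?,scc[5]=?,scc[6]=?)
step 2: low=(low[0]=0,low[1]=?,low[2]=1,low[3]=?,low[4]=?,low[5]=1,low[6]=1); scc=(scc[0]=?,scc[1]=?,scc[2]=?,scc[3]=?,scc[4]=?,scc[5]=?,scc[6]=?)
step 3: low=(low[0]=0,low[1]=?,low[2]=1,low[3]=?,low[4]=?,low[5]=1,low[6]=1); scc=(scc[0]=?,scc[1]=?,scc[2]=0,scc[3]=?,scc[4]=?,scc[5]=0,scc[6]=0)
step 4: low=(low[0]=0,low[1]=?,low[2]=1,low[3]=?,low[4]=?,low[5]=1,low[6]=1); scc=(scc[0]=1,scc[1]=?,scc[2]=0,scc[3]=?,scc[4]=?,scc[5]=0,scc[6]=0)
step 5: low=(low[0]=0,low[1]=4,low[2]=1,low[3]=?,low[4]=?,low[5]=1,low[6]=1); scc=(scc[0]=1,scc[1]=2,scc[2]=0,scc[3]=?,scc[4]=?,scc[5]=0,scc[6]=0)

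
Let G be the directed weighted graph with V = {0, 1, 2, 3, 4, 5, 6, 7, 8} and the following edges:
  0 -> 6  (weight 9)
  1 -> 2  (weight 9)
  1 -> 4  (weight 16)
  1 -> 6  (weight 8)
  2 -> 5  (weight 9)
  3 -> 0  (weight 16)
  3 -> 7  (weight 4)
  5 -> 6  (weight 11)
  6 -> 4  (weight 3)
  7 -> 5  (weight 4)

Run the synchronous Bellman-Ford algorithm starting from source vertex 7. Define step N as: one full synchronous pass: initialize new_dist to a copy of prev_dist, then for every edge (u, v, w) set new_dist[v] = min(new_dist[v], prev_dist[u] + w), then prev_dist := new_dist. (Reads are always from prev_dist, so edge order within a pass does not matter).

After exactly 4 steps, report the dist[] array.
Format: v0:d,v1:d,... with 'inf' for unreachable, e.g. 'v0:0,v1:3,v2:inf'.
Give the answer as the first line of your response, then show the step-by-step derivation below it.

v0:inf,v1:inf,v2:inf,v3:inf,v4:18,v5:4,v6:15,v7:0,v8:inf

step 1: dist = v0:inf,v1:inf,v2:inf,v3:inf,v4:inf,v5:4,v6:inf,v7:0,v8:inf
step 2: dist = v0:inf,v1:inf,v2:inf,v3:inf,v4:inf,v5:4,v6:15,v7:0,v8:inf
step 3: dist = v0:inf,v1:inf,v2:inf,v3:inf,v4:18,v5:4,v6:15,v7:0,v8:inf
step 4: dist = v0:inf,v1:inf,v2:inf,v3:inf,v4:18,v5:4,v6:15,v7:0,v8:inf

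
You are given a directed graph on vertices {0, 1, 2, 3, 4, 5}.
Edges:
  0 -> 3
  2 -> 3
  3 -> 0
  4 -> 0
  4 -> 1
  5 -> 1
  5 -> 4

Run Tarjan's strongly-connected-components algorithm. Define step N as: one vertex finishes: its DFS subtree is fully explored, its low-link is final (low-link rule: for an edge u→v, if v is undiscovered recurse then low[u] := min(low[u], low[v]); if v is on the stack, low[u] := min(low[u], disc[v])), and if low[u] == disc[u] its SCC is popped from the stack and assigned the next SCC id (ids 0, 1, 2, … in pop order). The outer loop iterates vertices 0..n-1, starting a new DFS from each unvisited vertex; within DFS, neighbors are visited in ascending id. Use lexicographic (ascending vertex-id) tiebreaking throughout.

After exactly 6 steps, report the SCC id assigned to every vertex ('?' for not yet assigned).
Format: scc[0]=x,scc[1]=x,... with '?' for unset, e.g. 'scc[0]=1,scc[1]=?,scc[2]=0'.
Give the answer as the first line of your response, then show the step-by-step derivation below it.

scc[0]=0,scc[1]=1,scc[2]=2,scc[3]=0,scc[4]=3,scc[5]=4

step 1: low=(low[0]=0,low[1]=?,low[2]=?,low[3]=0,low[4]=?,low[5]=?); scc=(scc[0]=?,scc[1]=?,scc[2]=?,scc[3]=?,scc[4]=?,scc[5]=?)
step 2: low=(low[0]=0,low[1]=?,low[2]=?,low[3]=0,low[4]=?,low[5]=?); scc=(scc[0]=0,scc[1]=?,scc[2]=?,scc[3]=0,scc[4]=?,scc[5]=?)
step 3: low=(low[0]=0,low[1]=2,low[2]=?,low[3]=0,low[4]=?,low[5]=?); scc=(scc[0]=0,scc[1]=1,scc[2]=?,scc[3]=0,scc[4]=?,scc[5]=?)
step 4: low=(low[0]=0,low[1]=2,low[2]=3,low[3]=0,low[4]=?,low[5]=?); scc=(scc[0]=0,scc[1]=1,scc[2]=2,scc[3]=0,scc[4]=?,scc[5]=?)
step 5: low=(low[0]=0,low[1]=2,low[2]=3,low[3]=0,low[4]=4,low[5]=?); scc=(scc[0]=0,scc[1]=1,scc[2]=2,scc[3]=0,scc[4]=3,scc[5]=?)
step 6: low=(low[0]=0,low[1]=2,low[2]=3,low[3]=0,low[4]=4,low[5]=5); scc=(scc[0]=0,scc[1]=1,scc[2]=2,scc[3]=0,scc[4]=3,scc[5]=4)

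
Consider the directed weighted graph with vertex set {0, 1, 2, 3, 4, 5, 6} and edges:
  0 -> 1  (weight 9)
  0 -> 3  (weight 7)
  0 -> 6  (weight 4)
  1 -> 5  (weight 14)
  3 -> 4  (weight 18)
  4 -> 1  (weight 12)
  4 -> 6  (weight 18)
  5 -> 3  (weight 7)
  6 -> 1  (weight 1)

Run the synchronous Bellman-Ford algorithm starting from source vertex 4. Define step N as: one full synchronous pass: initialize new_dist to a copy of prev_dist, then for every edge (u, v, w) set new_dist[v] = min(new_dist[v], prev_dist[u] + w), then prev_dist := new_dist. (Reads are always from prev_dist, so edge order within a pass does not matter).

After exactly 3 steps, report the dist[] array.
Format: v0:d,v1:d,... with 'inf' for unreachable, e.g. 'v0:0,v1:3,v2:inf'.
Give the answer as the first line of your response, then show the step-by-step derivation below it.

v0:inf,v1:12,v2:inf,v3:33,v4:0,v5:26,v6:18

step 1: dist = v0:inf,v1:12,v2:inf,v3:inf,v4:0,v5:inf,v6:18
step 2: dist = v0:inf,v1:12,v2:inf,v3:inf,v4:0,v5:26,v6:18
step 3: dist = v0:inf,v1:12,v2:inf,v3:33,v4:0,v5:26,v6:18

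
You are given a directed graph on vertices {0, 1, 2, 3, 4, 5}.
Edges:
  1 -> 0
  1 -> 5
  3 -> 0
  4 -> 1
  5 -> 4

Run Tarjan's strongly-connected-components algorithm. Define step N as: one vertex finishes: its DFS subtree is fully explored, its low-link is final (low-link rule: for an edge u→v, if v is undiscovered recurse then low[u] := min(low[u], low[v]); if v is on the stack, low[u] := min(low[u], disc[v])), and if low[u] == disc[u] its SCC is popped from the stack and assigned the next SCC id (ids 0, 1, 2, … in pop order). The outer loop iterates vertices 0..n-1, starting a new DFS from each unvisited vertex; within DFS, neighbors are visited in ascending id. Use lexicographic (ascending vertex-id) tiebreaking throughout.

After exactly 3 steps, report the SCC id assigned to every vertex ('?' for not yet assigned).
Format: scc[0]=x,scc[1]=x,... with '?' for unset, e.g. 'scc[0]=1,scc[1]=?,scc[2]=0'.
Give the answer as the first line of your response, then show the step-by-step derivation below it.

scc[0]=0,scc[1]=?,scc[2]=?,scc[3]=?,scc[4]=?,scc[5]=?

step 1: low=(low[0]=0,low[1]=?,low[2]=?,low[3]=?,low[4]=?,low[5]=?); scc=(scc[0]=0,scc[1]=?,scc[2]=?,scc[3]=?,scc[4]=?,scc[5]=?)
step 2: low=(low[0]=0,low[1]=1,low[2]=?,low[3]=?,low[4]=1,low[5]=2); scc=(scc[0]=0,scc[1]=?,scc[2]=?,scc[3]=?,scc[4]=?,scc[5]=?)
step 3: low=(low[0]=0,low[1]=1,low[2]=?,low[3]=?,low[4]=1,low[5]=1); scc=(scc[0]=0,scc[1]=?,scc[2]=?,scc[3]=?,scc[4]=?,scc[5]=?)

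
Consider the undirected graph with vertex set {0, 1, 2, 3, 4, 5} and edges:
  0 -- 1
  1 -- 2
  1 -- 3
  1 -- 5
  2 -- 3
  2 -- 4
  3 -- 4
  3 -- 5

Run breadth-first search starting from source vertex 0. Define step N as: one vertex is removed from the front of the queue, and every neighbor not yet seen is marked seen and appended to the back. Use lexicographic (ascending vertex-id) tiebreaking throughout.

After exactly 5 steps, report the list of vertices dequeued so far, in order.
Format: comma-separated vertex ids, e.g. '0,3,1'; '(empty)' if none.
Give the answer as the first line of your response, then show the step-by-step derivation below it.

0,1,2,3,5

step 1: dequeue 0; queue=[1]; order=0
step 2: dequeue 1; queue=[2,3,5]; order=0,1
step 3: dequeue 2; queue=[3,5,4]; order=0,1,2
step 4: dequeue 3; queue=[5,4]; order=0,1,2,3
step 5: dequeue 5; queue=[4]; order=0,1,2,3,5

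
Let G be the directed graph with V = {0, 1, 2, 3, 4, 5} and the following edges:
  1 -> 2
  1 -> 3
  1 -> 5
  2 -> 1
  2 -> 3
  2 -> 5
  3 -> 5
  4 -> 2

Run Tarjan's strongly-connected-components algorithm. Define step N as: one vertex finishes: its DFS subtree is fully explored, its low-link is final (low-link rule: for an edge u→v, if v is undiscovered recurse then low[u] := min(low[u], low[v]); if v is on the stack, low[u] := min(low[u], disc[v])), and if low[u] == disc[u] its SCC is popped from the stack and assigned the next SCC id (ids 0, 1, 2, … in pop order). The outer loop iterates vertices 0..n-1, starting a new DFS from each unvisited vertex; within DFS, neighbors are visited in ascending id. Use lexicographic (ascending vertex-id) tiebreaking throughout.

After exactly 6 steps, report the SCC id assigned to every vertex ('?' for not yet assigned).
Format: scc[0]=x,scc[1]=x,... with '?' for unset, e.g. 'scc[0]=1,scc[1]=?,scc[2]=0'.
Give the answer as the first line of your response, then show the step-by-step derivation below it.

scc[0]=0,scc[1]=3,scc[2]=3,scc[3]=2,scc[4]=4,scc[5]=1

step 1: low=(low[0]=0,low[1]=?,low[2]=?,low[3]=?,low[4]=?,low[5]=?); scc=(scc[0]=0,scc[1]=?,scc[2]=?,scc[3]=?,scc[4]=?,scc[5]=?)
step 2: low=(low[0]=0,low[1]=1,low[2]=1,low[3]=3,low[4]=?,low[5]=4); scc=(scc[0]=0,scc[1]=?,scc[2]=?,scc[3]=?,scc[4]=?,scc[5]=1)
step 3: low=(low[0]=0,low[1]=1,low[2]=1,low[3]=3,low[4]=?,low[5]=4); scc=(scc[0]=0,scc[1]=?,scc[2]=?,scc[3]=2,scc[4]=?,scc[5]=1)
step 4: low=(low[0]=0,low[1]=1,low[2]=1,low[3]=3,low[4]=?,low[5]=4); scc=(scc[0]=0,scc[1]=?,scc[2]=?,scc[3]=2,scc[4]=?,scc[5]=1)
step 5: low=(low[0]=0,low[1]=1,low[2]=1,low[3]=3,low[4]=?,low[5]=4); scc=(scc[0]=0,scc[1]=3,scc[2]=3,scc[3]=2,scc[4]=?,scc[5]=1)
step 6: low=(low[0]=0,low[1]=1,low[2]=1,low[3]=3,low[4]=5,low[5]=4); scc=(scc[0]=0,scc[1]=3,scc[2]=3,scc[3]=2,scc[4]=4,scc[5]=1)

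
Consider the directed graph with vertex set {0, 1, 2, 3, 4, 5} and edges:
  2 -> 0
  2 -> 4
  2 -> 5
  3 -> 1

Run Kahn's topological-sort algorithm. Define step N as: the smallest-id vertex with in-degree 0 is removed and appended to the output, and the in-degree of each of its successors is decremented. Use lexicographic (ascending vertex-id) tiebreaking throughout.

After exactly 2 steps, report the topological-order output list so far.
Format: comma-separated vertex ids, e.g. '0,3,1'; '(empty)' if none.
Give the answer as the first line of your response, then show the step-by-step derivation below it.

2,0

step 1: output 2; order=[2]; indeg=(0,1,0,0,0,0)
step 2: output 0; order=[2,0]; indeg=(0,1,0,0,0,0)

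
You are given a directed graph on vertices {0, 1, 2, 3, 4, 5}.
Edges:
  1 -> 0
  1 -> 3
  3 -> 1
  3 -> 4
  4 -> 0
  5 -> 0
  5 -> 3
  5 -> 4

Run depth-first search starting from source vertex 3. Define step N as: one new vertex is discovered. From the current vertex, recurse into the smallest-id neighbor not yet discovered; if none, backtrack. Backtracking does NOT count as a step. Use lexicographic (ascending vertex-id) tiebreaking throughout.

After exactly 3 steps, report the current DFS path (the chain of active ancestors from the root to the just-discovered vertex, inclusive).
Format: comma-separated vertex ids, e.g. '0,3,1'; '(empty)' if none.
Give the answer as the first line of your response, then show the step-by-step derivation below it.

3,1,0

step 1: discover 3; path=3; order=3
step 2: discover 1; path=3>1; order=3,1
step 3: discover 0; path=3>1>0; order=3,1,0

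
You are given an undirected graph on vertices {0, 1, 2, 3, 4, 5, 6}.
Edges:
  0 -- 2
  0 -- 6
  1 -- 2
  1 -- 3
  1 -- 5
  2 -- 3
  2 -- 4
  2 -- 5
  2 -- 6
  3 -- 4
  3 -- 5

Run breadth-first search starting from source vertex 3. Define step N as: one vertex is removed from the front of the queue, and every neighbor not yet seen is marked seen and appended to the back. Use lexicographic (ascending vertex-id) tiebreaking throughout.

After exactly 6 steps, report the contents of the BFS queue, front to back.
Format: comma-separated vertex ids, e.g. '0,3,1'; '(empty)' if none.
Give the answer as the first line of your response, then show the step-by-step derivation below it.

6

step 1: dequeue 3; queue=[1,2,4,5]; order=3
step 2: dequeue 1; queue=[2,4,5]; order=3,1
step 3: dequeue 2; queue=[4,5,0,6]; order=3,1,2
step 4: dequeue 4; queue=[5,0,6]; order=3,1,2,4
step 5: dequeue 5; queue=[0,6]; order=3,1,2,4,5
step 6: dequeue 0; queue=[6]; order=3,1,2,4,5,0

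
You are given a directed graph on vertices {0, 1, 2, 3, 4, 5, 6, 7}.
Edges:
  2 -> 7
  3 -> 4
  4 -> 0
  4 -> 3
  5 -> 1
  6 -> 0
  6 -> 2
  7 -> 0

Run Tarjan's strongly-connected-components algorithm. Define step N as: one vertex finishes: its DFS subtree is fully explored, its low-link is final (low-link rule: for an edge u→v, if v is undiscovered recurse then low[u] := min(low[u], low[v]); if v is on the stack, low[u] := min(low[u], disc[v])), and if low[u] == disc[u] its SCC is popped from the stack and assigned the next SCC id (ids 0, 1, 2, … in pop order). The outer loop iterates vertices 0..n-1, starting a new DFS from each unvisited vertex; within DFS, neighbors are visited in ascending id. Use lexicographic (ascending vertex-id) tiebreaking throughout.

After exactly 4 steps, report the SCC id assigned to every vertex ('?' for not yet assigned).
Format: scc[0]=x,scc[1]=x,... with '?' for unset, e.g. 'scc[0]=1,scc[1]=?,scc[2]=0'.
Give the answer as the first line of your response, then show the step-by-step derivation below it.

scc[0]=0,scc[1]=1,scc[2]=3,scc[3]=?,scc[4]=?,scc[5]=?,scc[6]=?,scc[7]=2

step 1: low=(low[0]=0,low[1]=?,low[2]=?,low[3]=?,low[4]=?,low[5]=?,low[6]=?,low[7]=?); scc=(scc[0]=0,scc[1]=?,scc[2]=?,scc[3]=?,scc[4]=?,scc[5]=?,scc[6]=?,scc[7]=?)
step 2: low=(low[0]=0,low[1]=1,low[2]=?,low[3]=?,low[4]=?,low[5]=?,low[6]=?,low[7]=?); scc=(scc[0]=0,scc[1]=1,scc[2]=?,scc[3]=?,scc[4]=?,scc[5]=?,scc[6]=?,scc[7]=?)
step 3: low=(low[0]=0,low[1]=1,low[2]=2,low[3]=?,low[4]=?,low[5]=?,low[6]=?,low[7]=3); scc=(scc[0]=0,scc[1]=1,scc[2]=?,scc[3]=?,scc[4]=?,scc[5]=?,scc[6]=?,scc[7]=2)
step 4: low=(low[0]=0,low[1]=1,low[2]=2,low[3]=?,low[4]=?,low[5]=?,low[6]=?,low[7]=3); scc=(scc[0]=0,scc[1]=1,scc[2]=3,scc[3]=?,scc[4]=?,scc[5]=?,scc[6]=?,scc[7]=2)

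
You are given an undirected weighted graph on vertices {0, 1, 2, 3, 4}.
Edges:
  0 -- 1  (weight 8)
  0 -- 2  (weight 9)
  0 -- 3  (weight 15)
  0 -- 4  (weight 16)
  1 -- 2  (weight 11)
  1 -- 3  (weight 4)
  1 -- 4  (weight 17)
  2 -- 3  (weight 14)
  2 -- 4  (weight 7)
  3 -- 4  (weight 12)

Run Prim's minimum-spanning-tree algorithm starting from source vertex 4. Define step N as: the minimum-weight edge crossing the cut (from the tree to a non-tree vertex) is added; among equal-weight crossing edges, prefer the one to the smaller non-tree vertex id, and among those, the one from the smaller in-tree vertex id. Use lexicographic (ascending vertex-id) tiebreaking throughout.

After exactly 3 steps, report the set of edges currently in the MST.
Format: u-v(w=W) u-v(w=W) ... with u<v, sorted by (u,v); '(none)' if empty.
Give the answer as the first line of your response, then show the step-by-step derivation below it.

0-1(w=8) 0-2(w=9) 2-4(w=7)

step 1: add edge 2-4 (w=7); MST = {2-4(w=7)}
step 2: add edge 0-2 (w=9); MST = {0-2(w=9) 2-4(w=7)}
step 3: add edge 0-1 (w=8); MST = {0-1(w=8) 0-2(w=9) 2-4(w=7)}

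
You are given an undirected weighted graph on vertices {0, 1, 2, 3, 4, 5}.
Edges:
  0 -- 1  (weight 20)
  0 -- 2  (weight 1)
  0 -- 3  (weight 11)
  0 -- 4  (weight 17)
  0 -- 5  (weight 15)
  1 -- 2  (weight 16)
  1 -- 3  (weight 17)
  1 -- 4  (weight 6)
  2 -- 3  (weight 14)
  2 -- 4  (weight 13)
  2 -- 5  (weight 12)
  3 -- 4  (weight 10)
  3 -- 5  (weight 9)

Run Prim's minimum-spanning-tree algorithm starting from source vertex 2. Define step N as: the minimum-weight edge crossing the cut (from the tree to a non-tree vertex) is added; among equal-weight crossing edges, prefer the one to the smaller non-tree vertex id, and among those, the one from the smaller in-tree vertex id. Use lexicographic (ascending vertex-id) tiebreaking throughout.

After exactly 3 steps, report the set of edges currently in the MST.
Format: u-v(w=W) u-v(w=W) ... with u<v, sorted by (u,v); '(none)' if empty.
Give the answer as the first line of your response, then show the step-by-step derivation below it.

0-2(w=1) 0-3(w=11) 3-5(w=9)

step 1: add edge 0-2 (w=1); MST = {0-2(w=1)}
step 2: add edge 0-3 (w=11); MST = {0-2(w=1) 0-3(w=11)}
step 3: add edge 3-5 (w=9); MST = {0-2(w=1) 0-3(w=11) 3-5(w=9)}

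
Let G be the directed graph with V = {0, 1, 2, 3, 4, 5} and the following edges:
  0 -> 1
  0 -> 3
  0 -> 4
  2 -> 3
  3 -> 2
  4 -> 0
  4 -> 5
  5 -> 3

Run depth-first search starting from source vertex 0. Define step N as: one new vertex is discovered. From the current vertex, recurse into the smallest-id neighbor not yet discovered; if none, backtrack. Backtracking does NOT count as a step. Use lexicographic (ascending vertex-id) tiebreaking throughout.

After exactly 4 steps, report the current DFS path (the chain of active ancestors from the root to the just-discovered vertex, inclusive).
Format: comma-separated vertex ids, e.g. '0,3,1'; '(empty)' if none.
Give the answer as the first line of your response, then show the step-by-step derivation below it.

0,3,2

step 1: discover 0; path=0; order=0
step 2: discover 1; path=0>1; order=0,1
step 3: discover 3; path=0>3; order=0,1,3
step 4: discover 2; path=0>3>2; order=0,1,3,2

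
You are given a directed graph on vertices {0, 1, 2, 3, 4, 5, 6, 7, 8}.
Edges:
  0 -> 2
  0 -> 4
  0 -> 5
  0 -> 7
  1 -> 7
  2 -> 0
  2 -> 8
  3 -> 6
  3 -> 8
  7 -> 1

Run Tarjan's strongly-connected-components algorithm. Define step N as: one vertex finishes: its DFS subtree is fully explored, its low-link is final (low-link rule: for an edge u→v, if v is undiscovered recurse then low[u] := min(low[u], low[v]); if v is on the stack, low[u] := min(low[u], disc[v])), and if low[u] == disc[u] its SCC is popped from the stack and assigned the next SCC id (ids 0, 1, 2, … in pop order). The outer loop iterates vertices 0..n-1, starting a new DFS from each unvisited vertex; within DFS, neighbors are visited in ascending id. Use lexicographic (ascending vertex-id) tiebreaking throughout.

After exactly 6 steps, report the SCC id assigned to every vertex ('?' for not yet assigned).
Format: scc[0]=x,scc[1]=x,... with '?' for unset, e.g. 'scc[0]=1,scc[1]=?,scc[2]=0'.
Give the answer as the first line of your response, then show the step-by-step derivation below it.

scc[0]=?,scc[1]=3,scc[2]=?,scc[3]=?,scc[4]=1,scc[5]=2,scc[6]=?,scc[7]=3,scc[8]=0

step 1: low=(low[0]=0,low[1]=?,low[2]=0,low[3]=?,low[4]=?,low[5]=?,low[6]=?,low[7]=?,low[8]=2); scc=(scc[0]=?,scc[1]=?,scc[2]=?,scc[3]=?,scc[4]=?,scc[5]=?,scc[6]=?,scc[7]=?,scc[8]=0)
step 2: low=(low[0]=0,low[1]=?,low[2]=0,low[3]=?,low[4]=?,low[5]=?,low[6]=?,low[7]=?,low[8]=2); scc=(scc[0]=?,scc[1]=?,scc[2]=?,scc[3]=?,scc[4]=?,scc[5]=?,scc[6]=?,scc[7]=?,scc[8]=0)
step 3: low=(low[0]=0,low[1]=?,low[2]=0,low[3]=?,low[4]=3,low[5]=?,low[6]=?,low[7]=?,low[8]=2); scc=(scc[0]=?,scc[1]=?,scc[2]=?,scc[3]=?,scc[4]=1,scc[5]=?,scc[6]=?,scc[7]=?,scc[8]=0)
step 4: low=(low[0]=0,low[1]=?,low[2]=0,low[3]=?,low[4]=3,low[5]=4,low[6]=?,low[7]=?,low[8]=2); scc=(scc[0]=?,scc[1]=?,scc[2]=?,scc[3]=?,scc[4]=1,scc[5]=2,scc[6]=?,scc[7]=?,scc[8]=0)
step 5: low=(low[0]=0,low[1]=5,low[2]=0,low[3]=?,low[4]=3,low[5]=4,low[6]=?,low[7]=5,low[8]=2); scc=(scc[0]=?,scc[1]=?,scc[2]=?,scc[3]=?,scc[4]=1,scc[5]=2,scc[6]=?,scc[7]=?,scc[8]=0)
step 6: low=(low[0]=0,low[1]=5,low[2]=0,low[3]=?,low[4]=3,low[5]=4,low[6]=?,low[7]=5,low[8]=2); scc=(scc[0]=?,scc[1]=3,scc[2]=?,scc[3]=?,scc[4]=1,scc[5]=2,scc[6]=?,scc[7]=3,scc[8]=0)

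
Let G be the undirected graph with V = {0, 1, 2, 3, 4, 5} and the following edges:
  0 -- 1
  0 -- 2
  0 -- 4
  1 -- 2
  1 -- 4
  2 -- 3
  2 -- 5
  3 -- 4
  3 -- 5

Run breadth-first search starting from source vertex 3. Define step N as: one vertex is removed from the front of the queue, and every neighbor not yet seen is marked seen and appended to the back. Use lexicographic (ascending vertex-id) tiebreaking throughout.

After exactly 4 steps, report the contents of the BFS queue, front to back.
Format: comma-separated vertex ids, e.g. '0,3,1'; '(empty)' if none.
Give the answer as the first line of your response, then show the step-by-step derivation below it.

0,1

step 1: dequeue 3; queue=[2,4,5]; order=3
step 2: dequeue 2; queue=[4,5,0,1]; order=3,2
step 3: dequeue 4; queue=[5,0,1]; order=3,2,4
step 4: dequeue 5; queue=[0,1]; order=3,2,4,5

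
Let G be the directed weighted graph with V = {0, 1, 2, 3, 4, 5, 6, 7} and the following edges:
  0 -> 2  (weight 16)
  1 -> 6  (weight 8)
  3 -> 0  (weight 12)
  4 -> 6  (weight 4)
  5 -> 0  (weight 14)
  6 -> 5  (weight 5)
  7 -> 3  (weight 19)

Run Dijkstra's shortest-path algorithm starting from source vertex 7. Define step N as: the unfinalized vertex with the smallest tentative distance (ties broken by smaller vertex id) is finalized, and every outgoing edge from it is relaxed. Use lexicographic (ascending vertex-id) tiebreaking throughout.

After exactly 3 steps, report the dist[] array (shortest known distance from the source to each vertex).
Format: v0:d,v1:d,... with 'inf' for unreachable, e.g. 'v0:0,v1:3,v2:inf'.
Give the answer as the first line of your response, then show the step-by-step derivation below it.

v0:31,v1:inf,v2:47,v3:19,v4:inf,v5:inf,v6:inf,v7:0

step 1: dist = v0:inf,v1:inf,v2:inf,v3:19,v4:inf,v5:inf,v6:inf,v7:0
step 2: dist = v0:31,v1:inf,v2:inf,v3:19,v4:inf,v5:inf,v6:inf,v7:0
step 3: dist = v0:31,v1:inf,v2:47,v3:19,v4:inf,v5:inf,v6:inf,v7:0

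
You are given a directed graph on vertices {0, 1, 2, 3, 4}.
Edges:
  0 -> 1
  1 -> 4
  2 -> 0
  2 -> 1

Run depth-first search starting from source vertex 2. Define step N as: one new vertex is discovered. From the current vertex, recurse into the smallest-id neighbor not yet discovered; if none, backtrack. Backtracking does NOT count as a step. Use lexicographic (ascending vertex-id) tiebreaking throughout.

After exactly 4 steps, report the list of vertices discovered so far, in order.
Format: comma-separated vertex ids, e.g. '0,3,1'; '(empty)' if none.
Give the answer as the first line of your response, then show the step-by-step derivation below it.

2,0,1,4

step 1: discover 2; path=2; order=2
step 2: discover 0; path=2>0; order=2,0
step 3: discover 1; path=2>0>1; order=2,0,1
step 4: discover 4; path=2>0>1>4; order=2,0,1,4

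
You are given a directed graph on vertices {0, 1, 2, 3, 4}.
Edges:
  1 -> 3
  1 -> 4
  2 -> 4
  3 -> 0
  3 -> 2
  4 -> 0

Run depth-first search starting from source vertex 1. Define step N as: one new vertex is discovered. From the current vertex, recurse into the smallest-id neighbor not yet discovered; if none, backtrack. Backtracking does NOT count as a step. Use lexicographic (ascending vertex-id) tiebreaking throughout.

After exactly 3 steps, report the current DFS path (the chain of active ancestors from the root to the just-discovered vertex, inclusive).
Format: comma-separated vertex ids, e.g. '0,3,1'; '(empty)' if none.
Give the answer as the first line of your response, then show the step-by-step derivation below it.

1,3,0

step 1: discover 1; path=1; order=1
step 2: discover 3; path=1>3; order=1,3
step 3: discover 0; path=1>3>0; order=1,3,0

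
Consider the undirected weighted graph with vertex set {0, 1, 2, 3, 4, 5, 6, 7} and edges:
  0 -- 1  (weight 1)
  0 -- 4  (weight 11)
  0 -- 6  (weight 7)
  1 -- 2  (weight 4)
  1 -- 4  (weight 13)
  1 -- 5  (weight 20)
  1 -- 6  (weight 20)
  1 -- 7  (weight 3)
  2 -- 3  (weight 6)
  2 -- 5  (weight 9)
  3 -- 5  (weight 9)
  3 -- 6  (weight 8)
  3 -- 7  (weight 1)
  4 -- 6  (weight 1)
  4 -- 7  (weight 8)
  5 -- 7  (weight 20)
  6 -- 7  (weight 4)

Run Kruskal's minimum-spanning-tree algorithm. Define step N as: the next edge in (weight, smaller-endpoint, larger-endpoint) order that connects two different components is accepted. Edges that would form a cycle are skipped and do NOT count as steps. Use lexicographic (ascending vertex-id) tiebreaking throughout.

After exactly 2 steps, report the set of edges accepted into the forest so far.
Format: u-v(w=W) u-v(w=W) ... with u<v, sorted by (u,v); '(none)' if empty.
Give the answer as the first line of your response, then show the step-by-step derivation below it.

0-1(w=1) 3-7(w=1)

step 1: add edge 0-1 (w=1); MST = {0-1(w=1)}
step 2: add edge 3-7 (w=1); MST = {0-1(w=1) 3-7(w=1)}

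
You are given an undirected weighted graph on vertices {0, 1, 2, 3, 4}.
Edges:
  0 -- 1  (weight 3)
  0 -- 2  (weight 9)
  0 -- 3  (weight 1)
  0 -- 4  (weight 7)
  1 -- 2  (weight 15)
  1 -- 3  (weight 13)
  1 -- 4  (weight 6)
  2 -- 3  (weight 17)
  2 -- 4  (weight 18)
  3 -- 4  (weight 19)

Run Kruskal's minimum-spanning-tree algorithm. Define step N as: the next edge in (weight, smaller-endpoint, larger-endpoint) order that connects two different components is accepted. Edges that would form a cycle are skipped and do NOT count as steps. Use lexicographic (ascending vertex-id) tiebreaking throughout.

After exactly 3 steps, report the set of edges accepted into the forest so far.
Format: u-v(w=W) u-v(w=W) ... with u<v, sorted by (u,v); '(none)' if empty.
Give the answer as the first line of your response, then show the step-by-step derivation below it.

0-1(w=3) 0-3(w=1) 1-4(w=6)

step 1: add edge 0-3 (w=1); MST = {0-3(w=1)}
step 2: add edge 0-1 (w=3); MST = {0-1(w=3) 0-3(w=1)}
step 3: add edge 1-4 (w=6); MST = {0-1(w=3) 0-3(w=1) 1-4(w=6)}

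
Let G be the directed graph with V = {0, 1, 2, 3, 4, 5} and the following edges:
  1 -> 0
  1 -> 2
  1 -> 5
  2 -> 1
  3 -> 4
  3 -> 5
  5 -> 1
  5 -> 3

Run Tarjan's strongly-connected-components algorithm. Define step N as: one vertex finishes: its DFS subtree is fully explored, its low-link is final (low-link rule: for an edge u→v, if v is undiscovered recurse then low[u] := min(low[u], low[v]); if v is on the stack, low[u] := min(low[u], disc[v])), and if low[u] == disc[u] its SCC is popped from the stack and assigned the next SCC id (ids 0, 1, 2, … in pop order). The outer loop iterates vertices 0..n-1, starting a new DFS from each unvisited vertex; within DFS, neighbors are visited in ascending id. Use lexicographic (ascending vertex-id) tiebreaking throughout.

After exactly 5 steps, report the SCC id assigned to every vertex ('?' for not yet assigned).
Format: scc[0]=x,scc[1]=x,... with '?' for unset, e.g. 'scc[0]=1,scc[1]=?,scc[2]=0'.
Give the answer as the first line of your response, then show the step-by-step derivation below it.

scc[0]=0,scc[1]=?,scc[2]=?,scc[3]=?,scc[4]=1,scc[5]=?

step 1: low=(low[0]=0,low[1]=?,low[2]=?,low[3]=?,low[4]=?,low[5]=?); scc=(scc[0]=0,scc[1]=?,scc[2]=?,scc[3]=?,scc[4]=?,scc[5]=?)
step 2: low=(low[0]=0,low[1]=1,low[2]=1,low[3]=?,low[4]=?,low[5]=?); scc=(scc[0]=0,scc[1]=?,scc[2]=?,scc[3]=?,scc[4]=?,scc[5]=?)
step 3: low=(low[0]=0,low[1]=1,low[2]=1,low[3]=4,low[4]=5,low[5]=1); scc=(scc[0]=0,scc[1]=?,scc[2]=?,scc[3]=?,scc[4]=1,scc[5]=?)
step 4: low=(low[0]=0,low[1]=1,low[2]=1,low[3]=3,low[4]=5,low[5]=1); scc=(scc[0]=0,scc[1]=?,scc[2]=?,scc[3]=?,scc[4]=1,scc[5]=?)
step 5: low=(low[0]=0,low[1]=1,low[2]=1,low[3]=3,low[4]=5,low[5]=1); scc=(scc[0]=0,scc[1]=?,scc[2]=?,scc[3]=?,scc[4]=1,scc[5]=?)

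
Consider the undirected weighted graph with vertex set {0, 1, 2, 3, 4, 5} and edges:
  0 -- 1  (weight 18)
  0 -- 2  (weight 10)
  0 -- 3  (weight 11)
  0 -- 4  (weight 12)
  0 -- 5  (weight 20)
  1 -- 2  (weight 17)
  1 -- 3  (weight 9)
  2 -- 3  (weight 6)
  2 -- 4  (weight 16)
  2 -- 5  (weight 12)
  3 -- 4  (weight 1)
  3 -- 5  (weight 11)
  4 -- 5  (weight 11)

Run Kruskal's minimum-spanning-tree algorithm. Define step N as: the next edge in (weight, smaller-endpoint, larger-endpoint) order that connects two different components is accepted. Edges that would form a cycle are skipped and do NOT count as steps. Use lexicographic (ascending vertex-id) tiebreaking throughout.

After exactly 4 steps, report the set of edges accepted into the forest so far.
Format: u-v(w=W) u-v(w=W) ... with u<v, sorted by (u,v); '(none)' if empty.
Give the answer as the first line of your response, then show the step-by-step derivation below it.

0-2(w=10) 1-3(w=9) 2-3(w=6) 3-4(w=1)

step 1: add edge 3-4 (w=1); MST = {3-4(w=1)}
step 2: add edge 2-3 (w=6); MST = {2-3(w=6) 3-4(w=1)}
step 3: add edge 1-3 (w=9); MST = {1-3(w=9) 2-3(w=6) 3-4(w=1)}
step 4: add edge 0-2 (w=10); MST = {0-2(w=10) 1-3(w=9) 2-3(w=6) 3-4(w=1)}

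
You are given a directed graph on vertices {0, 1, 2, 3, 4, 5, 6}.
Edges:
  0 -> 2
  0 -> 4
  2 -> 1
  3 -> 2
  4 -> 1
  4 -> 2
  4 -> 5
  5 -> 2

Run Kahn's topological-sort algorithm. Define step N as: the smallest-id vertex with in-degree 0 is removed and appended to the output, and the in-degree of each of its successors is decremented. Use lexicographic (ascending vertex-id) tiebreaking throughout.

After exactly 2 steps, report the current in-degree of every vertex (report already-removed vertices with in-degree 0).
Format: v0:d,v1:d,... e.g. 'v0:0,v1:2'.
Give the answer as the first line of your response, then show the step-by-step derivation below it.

v0:0,v1:2,v2:2,v3:0,v4:0,v5:1,v6:0

step 1: output 0; order=[0]; indeg=(0,2,3,0,0,1,0)
step 2: output 3; order=[0,3]; indeg=(0,2,2,0,0,1,0)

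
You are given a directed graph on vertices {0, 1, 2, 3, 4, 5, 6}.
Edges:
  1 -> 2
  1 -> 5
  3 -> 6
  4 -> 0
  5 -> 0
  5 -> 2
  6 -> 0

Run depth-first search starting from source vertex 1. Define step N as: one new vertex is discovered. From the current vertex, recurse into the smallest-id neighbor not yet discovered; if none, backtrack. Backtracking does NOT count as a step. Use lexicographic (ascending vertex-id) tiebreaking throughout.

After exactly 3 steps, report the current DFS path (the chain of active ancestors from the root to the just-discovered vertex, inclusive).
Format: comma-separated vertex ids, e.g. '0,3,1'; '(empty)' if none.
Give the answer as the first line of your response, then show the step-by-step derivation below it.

1,5

step 1: discover 1; path=1; order=1
step 2: discover 2; path=1>2; order=1,2
step 3: discover 5; path=1>5; order=1,2,5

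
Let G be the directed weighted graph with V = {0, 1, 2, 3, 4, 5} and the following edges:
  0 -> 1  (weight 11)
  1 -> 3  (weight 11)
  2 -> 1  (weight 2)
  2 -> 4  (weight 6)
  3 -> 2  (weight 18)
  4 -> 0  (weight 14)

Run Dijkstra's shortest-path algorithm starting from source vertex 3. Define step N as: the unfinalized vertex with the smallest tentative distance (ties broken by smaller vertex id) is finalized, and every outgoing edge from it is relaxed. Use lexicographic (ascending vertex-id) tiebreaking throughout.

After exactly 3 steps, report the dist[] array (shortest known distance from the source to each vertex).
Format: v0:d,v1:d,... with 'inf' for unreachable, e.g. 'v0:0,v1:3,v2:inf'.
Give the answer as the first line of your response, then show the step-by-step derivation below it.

v0:inf,v1:20,v2:18,v3:0,v4:24,v5:inf

step 1: dist = v0:inf,v1:inf,v2:18,v3:0,v4:inf,v5:inf
step 2: dist = v0:inf,v1:20,v2:18,v3:0,v4:24,v5:inf
step 3: dist = v0:inf,v1:20,v2:18,v3:0,v4:24,v5:inf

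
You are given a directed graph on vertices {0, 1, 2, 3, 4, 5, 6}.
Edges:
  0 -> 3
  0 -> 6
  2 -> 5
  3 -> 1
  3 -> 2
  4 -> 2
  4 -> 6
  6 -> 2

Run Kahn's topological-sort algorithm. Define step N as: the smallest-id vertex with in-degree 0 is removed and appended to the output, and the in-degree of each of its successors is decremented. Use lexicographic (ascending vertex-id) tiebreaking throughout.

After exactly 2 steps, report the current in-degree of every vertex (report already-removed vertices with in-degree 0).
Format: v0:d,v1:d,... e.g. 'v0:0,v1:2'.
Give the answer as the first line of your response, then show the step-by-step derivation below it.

v0:0,v1:0,v2:2,v3:0,v4:0,v5:1,v6:1

step 1: output 0; order=[0]; indeg=(0,1,3,0,0,1,1)
step 2: output 3; order=[0,3]; indeg=(0,0,2,0,0,1,1)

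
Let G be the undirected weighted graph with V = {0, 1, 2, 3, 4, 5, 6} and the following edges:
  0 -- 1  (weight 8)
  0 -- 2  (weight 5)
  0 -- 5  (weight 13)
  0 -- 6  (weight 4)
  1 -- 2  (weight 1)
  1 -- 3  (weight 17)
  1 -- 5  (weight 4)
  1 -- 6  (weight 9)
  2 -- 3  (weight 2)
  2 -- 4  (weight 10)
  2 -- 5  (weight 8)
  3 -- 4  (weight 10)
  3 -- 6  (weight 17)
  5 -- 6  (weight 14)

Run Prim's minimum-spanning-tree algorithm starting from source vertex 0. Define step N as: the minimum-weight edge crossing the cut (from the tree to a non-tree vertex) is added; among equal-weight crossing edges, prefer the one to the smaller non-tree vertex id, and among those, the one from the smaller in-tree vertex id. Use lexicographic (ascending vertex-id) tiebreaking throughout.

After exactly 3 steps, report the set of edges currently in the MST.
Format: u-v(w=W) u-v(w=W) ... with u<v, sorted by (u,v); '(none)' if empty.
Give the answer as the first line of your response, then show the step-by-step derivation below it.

0-2(w=5) 0-6(w=4) 1-2(w=1)

step 1: add edge 0-6 (w=4); MST = {0-6(w=4)}
step 2: add edge 0-2 (w=5); MST = {0-2(w=5) 0-6(w=4)}
step 3: add edge 1-2 (w=1); MST = {0-2(w=5) 0-6(w=4) 1-2(w=1)}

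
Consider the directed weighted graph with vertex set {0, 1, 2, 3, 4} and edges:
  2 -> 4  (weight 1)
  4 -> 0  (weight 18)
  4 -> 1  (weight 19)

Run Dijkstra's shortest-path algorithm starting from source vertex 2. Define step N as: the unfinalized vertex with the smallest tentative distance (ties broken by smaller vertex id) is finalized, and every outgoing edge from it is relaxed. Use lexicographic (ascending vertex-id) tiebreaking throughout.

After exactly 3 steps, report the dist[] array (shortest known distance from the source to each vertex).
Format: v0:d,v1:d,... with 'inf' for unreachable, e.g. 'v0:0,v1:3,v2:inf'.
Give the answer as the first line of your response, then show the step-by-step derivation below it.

v0:19,v1:20,v2:0,v3:inf,v4:1

step 1: dist = v0:inf,v1:inf,v2:0,v3:inf,v4:1
step 2: dist = v0:19,v1:20,v2:0,v3:inf,v4:1
step 3: dist = v0:19,v1:20,v2:0,v3:inf,v4:1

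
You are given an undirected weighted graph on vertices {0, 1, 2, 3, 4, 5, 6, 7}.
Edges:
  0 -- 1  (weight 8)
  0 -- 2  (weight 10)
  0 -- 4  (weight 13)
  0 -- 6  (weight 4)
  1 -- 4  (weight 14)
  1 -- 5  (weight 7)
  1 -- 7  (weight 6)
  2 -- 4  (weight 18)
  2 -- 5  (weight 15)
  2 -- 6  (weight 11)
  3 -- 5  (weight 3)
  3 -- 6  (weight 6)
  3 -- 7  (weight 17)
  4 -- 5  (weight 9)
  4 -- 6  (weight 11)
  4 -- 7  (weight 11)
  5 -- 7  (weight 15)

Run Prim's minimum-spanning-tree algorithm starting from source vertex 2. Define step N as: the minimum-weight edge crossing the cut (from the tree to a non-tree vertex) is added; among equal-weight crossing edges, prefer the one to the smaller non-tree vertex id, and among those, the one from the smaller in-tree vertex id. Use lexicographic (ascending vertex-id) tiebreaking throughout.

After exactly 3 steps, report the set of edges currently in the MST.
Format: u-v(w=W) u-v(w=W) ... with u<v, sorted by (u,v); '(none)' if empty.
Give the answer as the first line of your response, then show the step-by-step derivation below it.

0-2(w=10) 0-6(w=4) 3-6(w=6)

step 1: add edge 0-2 (w=10); MST = {0-2(w=10)}
step 2: add edge 0-6 (w=4); MST = {0-2(w=10) 0-6(w=4)}
step 3: add edge 3-6 (w=6); MST = {0-2(w=10) 0-6(w=4) 3-6(w=6)}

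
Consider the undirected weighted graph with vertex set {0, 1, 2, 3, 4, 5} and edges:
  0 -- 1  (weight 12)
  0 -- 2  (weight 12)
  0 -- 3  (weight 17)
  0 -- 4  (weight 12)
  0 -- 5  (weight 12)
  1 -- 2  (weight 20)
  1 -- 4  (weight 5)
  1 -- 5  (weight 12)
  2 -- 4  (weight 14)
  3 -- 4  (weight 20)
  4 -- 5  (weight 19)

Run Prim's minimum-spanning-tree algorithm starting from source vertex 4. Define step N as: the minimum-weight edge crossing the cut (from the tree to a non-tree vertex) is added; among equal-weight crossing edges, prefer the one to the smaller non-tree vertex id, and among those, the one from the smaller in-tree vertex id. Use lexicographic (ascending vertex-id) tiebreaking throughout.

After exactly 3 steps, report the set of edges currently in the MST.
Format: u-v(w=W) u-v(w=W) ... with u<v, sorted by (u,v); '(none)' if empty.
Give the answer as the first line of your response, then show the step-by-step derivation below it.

0-1(w=12) 0-2(w=12) 1-4(w=5)

step 1: add edge 1-4 (w=5); MST = {1-4(w=5)}
step 2: add edge 0-1 (w=12); MST = {0-1(w=12) 1-4(w=5)}
step 3: add edge 0-2 (w=12); MST = {0-1(w=12) 0-2(w=12) 1-4(w=5)}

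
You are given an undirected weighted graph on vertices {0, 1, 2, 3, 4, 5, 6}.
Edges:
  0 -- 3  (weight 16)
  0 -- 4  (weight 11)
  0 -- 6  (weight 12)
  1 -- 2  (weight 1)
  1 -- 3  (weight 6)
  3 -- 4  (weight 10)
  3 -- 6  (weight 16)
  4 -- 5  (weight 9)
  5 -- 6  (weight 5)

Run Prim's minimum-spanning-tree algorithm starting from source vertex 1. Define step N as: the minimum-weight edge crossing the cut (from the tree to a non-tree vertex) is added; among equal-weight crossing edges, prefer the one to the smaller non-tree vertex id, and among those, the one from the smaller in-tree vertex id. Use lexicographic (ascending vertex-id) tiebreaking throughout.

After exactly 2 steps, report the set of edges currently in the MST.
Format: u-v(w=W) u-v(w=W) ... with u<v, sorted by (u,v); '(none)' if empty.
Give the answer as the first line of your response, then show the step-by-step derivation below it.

1-2(w=1) 1-3(w=6)

step 1: add edge 1-2 (w=1); MST = {1-2(w=1)}
step 2: add edge 1-3 (w=6); MST = {1-2(w=1) 1-3(w=6)}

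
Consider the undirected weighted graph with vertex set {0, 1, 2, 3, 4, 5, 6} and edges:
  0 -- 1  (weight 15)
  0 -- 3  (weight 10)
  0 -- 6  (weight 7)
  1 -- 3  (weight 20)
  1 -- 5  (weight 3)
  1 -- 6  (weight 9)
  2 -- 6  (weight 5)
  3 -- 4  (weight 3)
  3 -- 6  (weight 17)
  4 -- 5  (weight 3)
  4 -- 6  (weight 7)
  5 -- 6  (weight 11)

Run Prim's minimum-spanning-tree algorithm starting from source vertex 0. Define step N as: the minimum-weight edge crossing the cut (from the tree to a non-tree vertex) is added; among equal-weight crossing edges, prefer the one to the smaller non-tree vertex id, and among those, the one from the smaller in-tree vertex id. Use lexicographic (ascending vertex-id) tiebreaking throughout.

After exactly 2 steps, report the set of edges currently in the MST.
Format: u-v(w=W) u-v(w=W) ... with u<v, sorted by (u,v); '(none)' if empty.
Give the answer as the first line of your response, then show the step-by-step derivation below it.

0-6(w=7) 2-6(w=5)

step 1: add edge 0-6 (w=7); MST = {0-6(w=7)}
step 2: add edge 2-6 (w=5); MST = {0-6(w=7) 2-6(w=5)}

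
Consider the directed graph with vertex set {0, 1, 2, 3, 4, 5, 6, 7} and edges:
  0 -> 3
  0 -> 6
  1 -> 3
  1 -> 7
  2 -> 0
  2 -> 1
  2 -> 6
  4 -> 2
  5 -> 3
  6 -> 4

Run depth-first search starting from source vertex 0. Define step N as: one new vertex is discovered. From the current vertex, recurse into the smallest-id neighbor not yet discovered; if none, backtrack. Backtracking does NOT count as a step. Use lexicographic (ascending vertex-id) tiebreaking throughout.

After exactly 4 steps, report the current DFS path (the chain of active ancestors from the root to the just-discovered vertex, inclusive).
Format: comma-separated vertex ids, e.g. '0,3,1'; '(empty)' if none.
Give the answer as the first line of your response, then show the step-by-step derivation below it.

0,6,4

step 1: discover 0; path=0; order=0
step 2: discover 3; path=0>3; order=0,3
step 3: discover 6; path=0>6; order=0,3,6
step 4: discover 4; path=0>6>4; order=0,3,6,4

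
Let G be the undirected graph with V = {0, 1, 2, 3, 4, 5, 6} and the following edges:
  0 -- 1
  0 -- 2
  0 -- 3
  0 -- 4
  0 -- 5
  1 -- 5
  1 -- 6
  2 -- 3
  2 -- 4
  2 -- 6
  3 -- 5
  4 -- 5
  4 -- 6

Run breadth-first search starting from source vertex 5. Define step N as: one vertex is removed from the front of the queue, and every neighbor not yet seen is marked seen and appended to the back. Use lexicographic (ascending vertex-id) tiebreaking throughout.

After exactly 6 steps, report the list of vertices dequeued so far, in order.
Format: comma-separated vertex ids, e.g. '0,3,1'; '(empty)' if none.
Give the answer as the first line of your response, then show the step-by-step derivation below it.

5,0,1,3,4,2

step 1: dequeue 5; queue=[0,1,3,4]; order=5
step 2: dequeue 0; queue=[1,3,4,2]; order=5,0
step 3: dequeue 1; queue=[3,4,2,6]; order=5,0,1
step 4: dequeue 3; queue=[4,2,6]; order=5,0,1,3
step 5: dequeue 4; queue=[2,6]; order=5,0,1,3,4
step 6: dequeue 2; queue=[6]; order=5,0,1,3,4,2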